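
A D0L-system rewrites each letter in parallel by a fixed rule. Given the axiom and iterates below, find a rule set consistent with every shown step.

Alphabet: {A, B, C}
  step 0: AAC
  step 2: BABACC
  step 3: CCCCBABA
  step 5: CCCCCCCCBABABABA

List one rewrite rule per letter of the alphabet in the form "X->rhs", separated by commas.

A->C, B->C, C->BA

  step 2 ⇒ step 3: BABACC ⇒ C·C·C·C·BA·BA
    A ↦ C
    B ↦ C
    C ↦ BA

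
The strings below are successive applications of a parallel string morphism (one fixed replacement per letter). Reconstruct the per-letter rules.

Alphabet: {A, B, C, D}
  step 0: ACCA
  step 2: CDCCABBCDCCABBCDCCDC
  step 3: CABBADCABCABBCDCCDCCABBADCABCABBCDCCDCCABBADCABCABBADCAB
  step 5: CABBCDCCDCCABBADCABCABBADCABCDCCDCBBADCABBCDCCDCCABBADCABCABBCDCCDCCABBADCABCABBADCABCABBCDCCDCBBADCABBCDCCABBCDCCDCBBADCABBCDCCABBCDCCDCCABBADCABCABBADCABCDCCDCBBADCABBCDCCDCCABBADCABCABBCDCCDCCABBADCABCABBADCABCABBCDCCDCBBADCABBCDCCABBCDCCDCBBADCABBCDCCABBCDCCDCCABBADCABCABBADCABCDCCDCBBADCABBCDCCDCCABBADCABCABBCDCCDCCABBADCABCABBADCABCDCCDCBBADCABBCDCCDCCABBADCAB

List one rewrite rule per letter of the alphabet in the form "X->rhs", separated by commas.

A->B, B->CDC, C->CAB, D->BAD

  step 2 ⇒ step 3: CDCCABBCDCCABBCDCCDC ⇒ CAB·BAD·CAB·CAB·B·CDC·CDC·CAB·BAD·CAB·CAB·B·CDC·CDC·CAB·BAD·CAB·CAB·BAD·CAB
    A ↦ B
    B ↦ CDC
    C ↦ CAB
    D ↦ BAD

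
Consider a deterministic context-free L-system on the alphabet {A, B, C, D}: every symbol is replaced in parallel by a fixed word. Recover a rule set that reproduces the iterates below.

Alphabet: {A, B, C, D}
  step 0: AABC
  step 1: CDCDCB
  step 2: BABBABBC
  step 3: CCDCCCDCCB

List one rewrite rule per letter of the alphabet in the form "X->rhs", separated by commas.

A->CD, B->C, C->B, D->AB

  step 2 ⇒ step 3: BABBABBC ⇒ C·CD·C·C·CD·C·C·B
    A ↦ CD
    B ↦ C
    C ↦ B
  step 1 ⇒ step 2: CDCDCB ⇒ B·AB·B·AB·B·C
    D ↦ AB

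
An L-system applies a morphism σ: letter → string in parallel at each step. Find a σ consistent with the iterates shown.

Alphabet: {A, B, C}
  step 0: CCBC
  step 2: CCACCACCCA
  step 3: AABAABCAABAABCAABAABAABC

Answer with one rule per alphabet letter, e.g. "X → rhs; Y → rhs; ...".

  step 2 ⇒ step 3: CCACCACCCA ⇒ AAB·AAB·C·AAB·AAB·C·AAB·AAB·AAB·C
    A ↦ C
    C ↦ AAB
    B ↦ A  (constrained at step 0)

A->C, B->A, C->AAB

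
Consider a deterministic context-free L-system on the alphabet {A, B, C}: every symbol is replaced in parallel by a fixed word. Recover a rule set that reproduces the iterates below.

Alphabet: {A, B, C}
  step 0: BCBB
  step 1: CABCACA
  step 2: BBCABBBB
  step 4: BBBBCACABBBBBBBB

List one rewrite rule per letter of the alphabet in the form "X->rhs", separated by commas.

A->B, B->CA, C->B

  step 1 ⇒ step 2: CABCACA ⇒ B·B·CA·B·B·B·B
    A ↦ B
    B ↦ CA
    C ↦ B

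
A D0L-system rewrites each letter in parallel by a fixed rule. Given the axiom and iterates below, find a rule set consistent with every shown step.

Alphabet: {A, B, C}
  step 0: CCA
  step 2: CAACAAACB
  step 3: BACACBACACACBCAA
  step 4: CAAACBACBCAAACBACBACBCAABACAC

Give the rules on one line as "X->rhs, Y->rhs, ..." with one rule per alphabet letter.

A->AC, B->CAA, C->B

  step 3 ⇒ step 4: BACACBACACACBCAA ⇒ CAA·AC·B·AC·B·CAA·AC·B·AC·B·AC·B·CAA·B·AC·AC
    A ↦ AC
    B ↦ CAA
    C ↦ B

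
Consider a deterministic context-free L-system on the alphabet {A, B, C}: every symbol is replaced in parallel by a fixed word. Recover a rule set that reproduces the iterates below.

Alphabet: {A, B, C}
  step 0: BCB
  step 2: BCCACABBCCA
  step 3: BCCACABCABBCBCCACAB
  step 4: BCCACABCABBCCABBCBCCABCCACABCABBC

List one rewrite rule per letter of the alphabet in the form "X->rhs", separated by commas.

  step 3 ⇒ step 4: BCCACABCABBCBCCACAB ⇒ BC·CA·CA·B·CA·B·BC·CA·B·BC·BC·CA·BC·CA·CA·B·CA·B·BC
    A ↦ B
    B ↦ BC
    C ↦ CA

A->B, B->BC, C->CA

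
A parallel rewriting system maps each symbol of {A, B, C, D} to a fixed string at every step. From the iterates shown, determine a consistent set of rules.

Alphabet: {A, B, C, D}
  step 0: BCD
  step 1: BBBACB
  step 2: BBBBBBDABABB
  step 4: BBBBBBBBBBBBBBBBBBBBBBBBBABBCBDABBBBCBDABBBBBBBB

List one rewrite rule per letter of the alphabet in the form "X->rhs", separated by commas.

  step 1 ⇒ step 2: BBBACB ⇒ BB·BB·BB·DA·BA·BB
    A ↦ DA
    B ↦ BB
    C ↦ BA
  step 0 ⇒ step 1: BCD ⇒ BB·BA·CB
    D ↦ CB

A->DA, B->BB, C->BA, D->CB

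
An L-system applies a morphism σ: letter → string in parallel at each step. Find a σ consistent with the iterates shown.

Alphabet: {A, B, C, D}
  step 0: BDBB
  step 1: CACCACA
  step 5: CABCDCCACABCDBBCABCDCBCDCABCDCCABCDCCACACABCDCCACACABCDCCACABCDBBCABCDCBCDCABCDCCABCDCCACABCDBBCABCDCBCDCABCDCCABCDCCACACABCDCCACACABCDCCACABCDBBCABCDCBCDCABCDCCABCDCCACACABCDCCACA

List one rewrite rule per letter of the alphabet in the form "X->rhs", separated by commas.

A->BB, B->CA, C->BCD, D->C

  step 0 ⇒ step 1: BDBB ⇒ CA·C·CA·CA
    B ↦ CA
    D ↦ C
    A ↦ BB  (constrained at step 1)
    C ↦ BCD  (constrained at step 1)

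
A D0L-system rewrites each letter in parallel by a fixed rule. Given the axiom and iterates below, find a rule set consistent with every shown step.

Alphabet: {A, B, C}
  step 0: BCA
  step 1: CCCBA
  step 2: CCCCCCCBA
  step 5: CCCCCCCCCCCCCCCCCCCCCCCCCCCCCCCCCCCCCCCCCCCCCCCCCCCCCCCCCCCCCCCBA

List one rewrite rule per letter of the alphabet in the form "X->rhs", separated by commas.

  step 1 ⇒ step 2: CCCBA ⇒ CC·CC·CC·C·BA
    A ↦ BA
    B ↦ C
    C ↦ CC

A->BA, B->C, C->CC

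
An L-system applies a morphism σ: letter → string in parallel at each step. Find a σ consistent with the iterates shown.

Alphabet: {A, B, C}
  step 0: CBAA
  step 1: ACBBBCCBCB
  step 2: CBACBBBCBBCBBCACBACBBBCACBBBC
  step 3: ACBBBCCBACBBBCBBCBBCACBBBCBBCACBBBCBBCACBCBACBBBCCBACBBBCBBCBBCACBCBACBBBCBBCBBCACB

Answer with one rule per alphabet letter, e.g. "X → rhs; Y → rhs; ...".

  step 2 ⇒ step 3: CBACBBBCBBCBBCACBACBBBCACBBBC ⇒ ACB·BBC·CB·ACB·BBC·BBC·BBC·ACB·BBC·BBC·ACB·BBC·BBC·ACB·CB·ACB·BBC·CB·ACB·BBC·BBC·BBC·ACB·CB·ACB·BBC·BBC·BBC·ACB
    A ↦ CB
    B ↦ BBC
    C ↦ ACB

A->CB, B->BBC, C->ACB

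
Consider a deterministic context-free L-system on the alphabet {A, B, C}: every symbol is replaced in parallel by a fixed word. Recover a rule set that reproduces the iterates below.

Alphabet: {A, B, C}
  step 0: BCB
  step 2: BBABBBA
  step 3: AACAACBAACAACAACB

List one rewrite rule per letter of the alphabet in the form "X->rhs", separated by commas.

A->B, B->AAC, C->A

  step 2 ⇒ step 3: BBABBBA ⇒ AAC·AAC·B·AAC·AAC·AAC·B
    A ↦ B
    B ↦ AAC
    C ↦ A  (constrained at step 0)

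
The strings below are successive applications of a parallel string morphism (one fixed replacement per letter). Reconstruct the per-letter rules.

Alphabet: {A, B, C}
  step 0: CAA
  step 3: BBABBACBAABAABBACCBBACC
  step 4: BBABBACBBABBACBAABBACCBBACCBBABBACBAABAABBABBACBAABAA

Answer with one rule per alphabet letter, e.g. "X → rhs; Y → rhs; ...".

A->C, B->BBA, C->BAA

  step 3 ⇒ step 4: BBABBACBAABAABBACCBBACC ⇒ BBA·BBA·C·BBA·BBA·C·BAA·BBA·C·C·BBA·C·C·BBA·BBA·C·BAA·BAA·BBA·BBA·C·BAA·BAA
    A ↦ C
    B ↦ BBA
    C ↦ BAA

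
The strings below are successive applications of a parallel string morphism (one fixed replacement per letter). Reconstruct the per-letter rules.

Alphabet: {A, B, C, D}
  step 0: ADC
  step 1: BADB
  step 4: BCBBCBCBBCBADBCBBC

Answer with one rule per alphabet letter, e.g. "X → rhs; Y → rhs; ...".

A->B, B->BC, C->B, D->AD

  step 0 ⇒ step 1: ADC ⇒ B·AD·B
    A ↦ B
    C ↦ B
    D ↦ AD
    B ↦ BC  (constrained at step 1)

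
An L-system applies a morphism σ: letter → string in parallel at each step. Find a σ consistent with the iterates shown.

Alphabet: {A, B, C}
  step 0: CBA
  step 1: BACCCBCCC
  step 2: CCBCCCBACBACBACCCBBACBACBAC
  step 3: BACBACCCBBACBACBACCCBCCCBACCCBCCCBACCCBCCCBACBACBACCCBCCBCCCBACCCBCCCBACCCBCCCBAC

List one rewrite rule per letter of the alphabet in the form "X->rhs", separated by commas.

  step 2 ⇒ step 3: CCBCCCBACBACBACCCBBACBACBAC ⇒ BAC·BAC·CCB·BAC·BAC·BAC·CCB·CCC·BAC·CCB·CCC·BAC·CCB·CCC·BAC·BAC·BAC·CCB·CCB·CCC·BAC·CCB·CCC·BAC·CCB·CCC·BAC
    A ↦ CCC
    B ↦ CCB
    C ↦ BAC

A->CCC, B->CCB, C->BAC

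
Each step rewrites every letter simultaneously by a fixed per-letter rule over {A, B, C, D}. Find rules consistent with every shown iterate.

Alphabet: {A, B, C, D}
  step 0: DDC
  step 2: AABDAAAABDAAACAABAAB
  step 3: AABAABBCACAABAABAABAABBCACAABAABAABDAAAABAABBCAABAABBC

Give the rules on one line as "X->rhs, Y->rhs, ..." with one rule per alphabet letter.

A->AAB, B->BC, C->DAA, D->AC

  step 2 ⇒ step 3: AABDAAAABDAAACAABAAB ⇒ AAB·AAB·BC·AC·AAB·AAB·AAB·AAB·BC·AC·AAB·AAB·AAB·DAA·AAB·AAB·BC·AAB·AAB·BC
    A ↦ AAB
    B ↦ BC
    C ↦ DAA
    D ↦ AC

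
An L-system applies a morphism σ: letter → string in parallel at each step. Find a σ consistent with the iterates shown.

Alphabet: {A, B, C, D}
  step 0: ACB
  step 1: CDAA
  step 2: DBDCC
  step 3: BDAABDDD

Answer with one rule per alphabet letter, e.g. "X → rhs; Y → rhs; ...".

A->C, B->AA, C->D, D->BD

  step 2 ⇒ step 3: DBDCC ⇒ BD·AA·BD·D·D
    B ↦ AA
    C ↦ D
    D ↦ BD
  step 0 ⇒ step 1: ACB ⇒ C·D·AA
    A ↦ C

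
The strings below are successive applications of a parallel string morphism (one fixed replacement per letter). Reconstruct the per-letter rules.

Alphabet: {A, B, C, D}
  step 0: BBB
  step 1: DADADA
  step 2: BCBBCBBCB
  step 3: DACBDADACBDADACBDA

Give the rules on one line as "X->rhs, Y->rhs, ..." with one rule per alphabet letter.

  step 2 ⇒ step 3: BCBBCBBCB ⇒ DA·CB·DA·DA·CB·DA·DA·CB·DA
    B ↦ DA
    C ↦ CB
  step 1 ⇒ step 2: DADADA ⇒ BC·B·BC·B·BC·B
    A ↦ B
  step 1 ⇒ step 2: DADADA ⇒ BC·B·BC·B·BC·B
    D ↦ BC

A->B, B->DA, C->CB, D->BC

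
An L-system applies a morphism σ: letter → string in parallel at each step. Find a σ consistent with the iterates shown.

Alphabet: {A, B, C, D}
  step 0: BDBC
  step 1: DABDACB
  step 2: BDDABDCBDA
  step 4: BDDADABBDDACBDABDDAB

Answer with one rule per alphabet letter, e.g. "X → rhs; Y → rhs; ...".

  step 1 ⇒ step 2: DABDACB ⇒ B·D·DA·B·D·CB·DA
    A ↦ D
    B ↦ DA
    C ↦ CB
    D ↦ B

A->D, B->DA, C->CB, D->B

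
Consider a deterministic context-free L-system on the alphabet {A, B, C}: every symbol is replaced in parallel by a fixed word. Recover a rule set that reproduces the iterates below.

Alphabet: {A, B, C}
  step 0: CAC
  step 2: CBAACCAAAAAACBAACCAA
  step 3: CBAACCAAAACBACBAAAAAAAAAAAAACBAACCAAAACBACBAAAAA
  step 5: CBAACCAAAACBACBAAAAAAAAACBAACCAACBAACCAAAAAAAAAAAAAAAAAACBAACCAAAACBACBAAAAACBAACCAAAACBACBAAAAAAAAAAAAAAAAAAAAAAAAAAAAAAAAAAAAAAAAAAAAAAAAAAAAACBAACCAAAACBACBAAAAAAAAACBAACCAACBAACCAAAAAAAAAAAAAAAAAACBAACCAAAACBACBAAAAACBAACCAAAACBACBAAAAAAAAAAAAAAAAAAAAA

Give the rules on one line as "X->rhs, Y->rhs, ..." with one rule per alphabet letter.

  step 2 ⇒ step 3: CBAACCAAAAAACBAACCAA ⇒ CBA·ACC·AA·AA·CBA·CBA·AA·AA·AA·AA·AA·AA·CBA·ACC·AA·AA·CBA·CBA·AA·AA
    A ↦ AA
    B ↦ ACC
    C ↦ CBA

A->AA, B->ACC, C->CBA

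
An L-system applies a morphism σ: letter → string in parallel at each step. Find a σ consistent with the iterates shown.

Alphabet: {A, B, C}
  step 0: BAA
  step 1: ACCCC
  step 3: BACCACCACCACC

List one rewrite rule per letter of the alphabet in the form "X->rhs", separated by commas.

A->C, B->ACC, C->B

  step 0 ⇒ step 1: BAA ⇒ ACC·C·C
    A ↦ C
    B ↦ ACC
    C ↦ B  (constrained at step 1)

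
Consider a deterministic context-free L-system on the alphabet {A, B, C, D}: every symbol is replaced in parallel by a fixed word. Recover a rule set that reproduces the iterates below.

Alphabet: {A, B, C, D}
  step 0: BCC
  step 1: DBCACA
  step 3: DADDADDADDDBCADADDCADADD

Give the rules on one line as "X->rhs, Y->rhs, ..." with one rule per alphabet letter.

A->D, B->DB, C->CA, D->ADD

  step 0 ⇒ step 1: BCC ⇒ DB·CA·CA
    B ↦ DB
    C ↦ CA
    A ↦ D  (constrained at step 1)
    D ↦ ADD  (constrained at step 1)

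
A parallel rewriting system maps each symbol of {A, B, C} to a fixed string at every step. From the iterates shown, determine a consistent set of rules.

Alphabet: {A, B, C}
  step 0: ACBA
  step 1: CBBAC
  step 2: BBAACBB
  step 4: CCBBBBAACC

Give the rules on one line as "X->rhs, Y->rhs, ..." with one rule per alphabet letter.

A->C, B->A, C->BB

  step 1 ⇒ step 2: CBBAC ⇒ BB·A·A·C·BB
    A ↦ C
    B ↦ A
    C ↦ BB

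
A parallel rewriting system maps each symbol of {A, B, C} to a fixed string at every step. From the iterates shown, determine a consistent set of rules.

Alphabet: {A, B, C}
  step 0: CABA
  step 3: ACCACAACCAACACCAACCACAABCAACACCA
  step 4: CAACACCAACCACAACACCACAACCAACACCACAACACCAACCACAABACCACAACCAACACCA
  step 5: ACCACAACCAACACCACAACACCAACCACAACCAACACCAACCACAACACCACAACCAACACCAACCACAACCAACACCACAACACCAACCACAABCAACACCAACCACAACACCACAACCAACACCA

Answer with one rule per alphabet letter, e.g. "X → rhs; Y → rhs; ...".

  step 4 ⇒ step 5: CAACACCAACCACAACACCACAACCAACACCACAACACCAACCACAABACCACAACCAACACCA ⇒ AC·CA·CA·AC·CA·AC·AC·CA·CA·AC·AC·CA·AC·CA·CA·AC·CA·AC·AC·CA·AC·CA·CA·AC·AC·CA·CA·AC·CA·AC·AC·CA·AC·CA·CA·AC·CA·AC·AC·CA·CA·AC·AC·CA·AC·CA·CA·AB·CA·AC·AC·CA·AC·CA·CA·AC·AC·CA·CA·AC·CA·AC·AC·CA
    A ↦ CA
    B ↦ AB
    C ↦ AC

A->CA, B->AB, C->AC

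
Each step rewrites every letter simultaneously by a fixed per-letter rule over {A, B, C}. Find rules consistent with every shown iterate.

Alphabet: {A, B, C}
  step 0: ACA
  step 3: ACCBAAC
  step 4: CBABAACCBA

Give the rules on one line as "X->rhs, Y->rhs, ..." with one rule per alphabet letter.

A->C, B->A, C->BA

  step 3 ⇒ step 4: ACCBAAC ⇒ C·BA·BA·A·C·C·BA
    A ↦ C
    B ↦ A
    C ↦ BA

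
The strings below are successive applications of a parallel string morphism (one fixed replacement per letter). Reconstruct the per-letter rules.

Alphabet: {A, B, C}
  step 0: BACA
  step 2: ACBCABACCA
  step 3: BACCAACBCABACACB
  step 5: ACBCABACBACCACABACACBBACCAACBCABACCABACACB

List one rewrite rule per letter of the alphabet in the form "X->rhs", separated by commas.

A->B, B->CA, C->AC

  step 2 ⇒ step 3: ACBCABACCA ⇒ B·AC·CA·AC·B·CA·B·AC·AC·B
    A ↦ B
    B ↦ CA
    C ↦ AC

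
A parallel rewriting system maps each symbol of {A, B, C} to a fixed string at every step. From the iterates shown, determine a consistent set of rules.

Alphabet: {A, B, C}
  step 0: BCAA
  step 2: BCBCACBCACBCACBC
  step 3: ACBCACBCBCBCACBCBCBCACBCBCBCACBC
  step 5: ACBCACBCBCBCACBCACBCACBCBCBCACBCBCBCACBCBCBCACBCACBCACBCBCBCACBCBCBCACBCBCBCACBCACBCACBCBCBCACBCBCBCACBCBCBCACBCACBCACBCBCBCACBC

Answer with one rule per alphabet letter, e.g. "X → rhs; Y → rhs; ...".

  step 2 ⇒ step 3: BCBCACBCACBCACBC ⇒ AC·BC·AC·BC·BC·BC·AC·BC·BC·BC·AC·BC·BC·BC·AC·BC
    A ↦ BC
    B ↦ AC
    C ↦ BC

A->BC, B->AC, C->BC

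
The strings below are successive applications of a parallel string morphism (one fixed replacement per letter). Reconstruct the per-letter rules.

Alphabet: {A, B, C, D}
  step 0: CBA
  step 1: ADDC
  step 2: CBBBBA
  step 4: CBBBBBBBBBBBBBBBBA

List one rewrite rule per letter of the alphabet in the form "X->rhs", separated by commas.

A->C, B->DD, C->A, D->BB

  step 1 ⇒ step 2: ADDC ⇒ C·BB·BB·A
    A ↦ C
    C ↦ A
    D ↦ BB
  step 0 ⇒ step 1: CBA ⇒ A·DD·C
    B ↦ DD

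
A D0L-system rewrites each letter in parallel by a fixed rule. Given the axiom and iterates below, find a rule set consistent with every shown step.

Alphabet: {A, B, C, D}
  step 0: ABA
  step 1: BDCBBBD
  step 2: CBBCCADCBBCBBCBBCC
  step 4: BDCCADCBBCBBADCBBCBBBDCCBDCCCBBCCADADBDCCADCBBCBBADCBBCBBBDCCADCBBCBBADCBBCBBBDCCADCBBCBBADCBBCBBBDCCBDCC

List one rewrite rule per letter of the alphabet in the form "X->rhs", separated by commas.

  step 1 ⇒ step 2: BDCBBBD ⇒ CBB·CC·AD·CBB·CBB·CBB·CC
    B ↦ CBB
    C ↦ AD
    D ↦ CC
  step 0 ⇒ step 1: ABA ⇒ BD·CBB·BD
    A ↦ BD

A->BD, B->CBB, C->AD, D->CC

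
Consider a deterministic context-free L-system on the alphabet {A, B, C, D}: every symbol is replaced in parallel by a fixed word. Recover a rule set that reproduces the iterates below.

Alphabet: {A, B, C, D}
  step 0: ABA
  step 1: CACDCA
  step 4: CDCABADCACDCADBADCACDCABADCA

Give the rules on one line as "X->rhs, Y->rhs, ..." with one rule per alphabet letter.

A->CA, B->CD, C->D, D->BA

  step 0 ⇒ step 1: ABA ⇒ CA·CD·CA
    A ↦ CA
    B ↦ CD
    C ↦ D  (constrained at step 1)
    D ↦ BA  (constrained at step 1)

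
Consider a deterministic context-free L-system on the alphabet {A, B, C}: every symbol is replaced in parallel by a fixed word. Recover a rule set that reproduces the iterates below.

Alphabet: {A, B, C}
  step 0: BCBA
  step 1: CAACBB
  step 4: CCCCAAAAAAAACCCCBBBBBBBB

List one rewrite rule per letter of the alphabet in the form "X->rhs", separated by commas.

A->BB, B->C, C->AA

  step 0 ⇒ step 1: BCBA ⇒ C·AA·C·BB
    A ↦ BB
    B ↦ C
    C ↦ AA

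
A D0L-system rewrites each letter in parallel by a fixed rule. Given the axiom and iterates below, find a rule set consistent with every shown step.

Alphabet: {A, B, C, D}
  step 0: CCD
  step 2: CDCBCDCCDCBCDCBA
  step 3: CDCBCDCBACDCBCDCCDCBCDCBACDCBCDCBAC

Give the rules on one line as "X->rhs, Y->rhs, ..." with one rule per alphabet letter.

  step 2 ⇒ step 3: CDCBCDCCDCBCDCBA ⇒ CDC·B·CDC·BA·CDC·B·CDC·CDC·B·CDC·BA·CDC·B·CDC·BA·C
    A ↦ C
    B ↦ BA
    C ↦ CDC
    D ↦ B

A->C, B->BA, C->CDC, D->B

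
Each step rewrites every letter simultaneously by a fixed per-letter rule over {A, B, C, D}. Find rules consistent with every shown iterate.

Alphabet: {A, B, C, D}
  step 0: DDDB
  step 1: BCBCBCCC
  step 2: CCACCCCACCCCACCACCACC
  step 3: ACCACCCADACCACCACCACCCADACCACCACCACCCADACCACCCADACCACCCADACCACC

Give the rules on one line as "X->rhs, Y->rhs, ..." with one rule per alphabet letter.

A->CAD, B->CC, C->ACC, D->BC

  step 2 ⇒ step 3: CCACCCCACCCCACCACCACC ⇒ ACC·ACC·CAD·ACC·ACC·ACC·ACC·CAD·ACC·ACC·ACC·ACC·CAD·ACC·ACC·CAD·ACC·ACC·CAD·ACC·ACC
    A ↦ CAD
    C ↦ ACC
  step 0 ⇒ step 1: DDDB ⇒ BC·BC·BC·CC
    B ↦ CC
  step 0 ⇒ step 1: DDDB ⇒ BC·BC·BC·CC
    D ↦ BC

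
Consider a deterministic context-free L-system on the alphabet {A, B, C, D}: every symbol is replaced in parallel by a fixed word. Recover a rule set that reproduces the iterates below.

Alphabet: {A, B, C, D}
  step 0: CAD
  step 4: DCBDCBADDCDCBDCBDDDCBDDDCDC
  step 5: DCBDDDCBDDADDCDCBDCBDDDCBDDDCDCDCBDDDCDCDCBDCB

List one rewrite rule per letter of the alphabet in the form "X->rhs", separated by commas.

  step 4 ⇒ step 5: DCBDCBADDCDCBDCBDDDCBDDDCDC ⇒ DC·B·DD·DC·B·DD·AD·DC·DC·B·DC·B·DD·DC·B·DD·DC·DC·DC·B·DD·DC·DC·DC·B·DC·B
    A ↦ AD
    B ↦ DD
    C ↦ B
    D ↦ DC

A->AD, B->DD, C->B, D->DC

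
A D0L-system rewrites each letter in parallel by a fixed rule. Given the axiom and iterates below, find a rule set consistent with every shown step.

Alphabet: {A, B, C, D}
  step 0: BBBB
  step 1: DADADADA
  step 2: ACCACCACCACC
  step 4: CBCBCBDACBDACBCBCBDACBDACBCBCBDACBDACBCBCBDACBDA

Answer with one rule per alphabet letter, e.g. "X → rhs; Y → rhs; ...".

  step 1 ⇒ step 2: DADADADA ⇒ A·CC·A·CC·A·CC·A·CC
    A ↦ CC
    D ↦ A
  step 0 ⇒ step 1: BBBB ⇒ DA·DA·DA·DA
    B ↦ DA
    C ↦ CB  (constrained at step 2)

A->CC, B->DA, C->CB, D->A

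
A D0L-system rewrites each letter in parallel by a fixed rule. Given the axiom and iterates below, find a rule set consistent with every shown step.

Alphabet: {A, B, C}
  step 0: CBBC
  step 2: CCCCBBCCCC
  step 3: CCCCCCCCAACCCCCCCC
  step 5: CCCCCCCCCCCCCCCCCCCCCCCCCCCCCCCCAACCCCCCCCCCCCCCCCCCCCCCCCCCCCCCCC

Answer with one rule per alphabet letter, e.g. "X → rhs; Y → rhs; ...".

  step 2 ⇒ step 3: CCCCBBCCCC ⇒ CC·CC·CC·CC·A·A·CC·CC·CC·CC
    B ↦ A
    C ↦ CC
    A ↦ B  (constrained at step 3)

A->B, B->A, C->CC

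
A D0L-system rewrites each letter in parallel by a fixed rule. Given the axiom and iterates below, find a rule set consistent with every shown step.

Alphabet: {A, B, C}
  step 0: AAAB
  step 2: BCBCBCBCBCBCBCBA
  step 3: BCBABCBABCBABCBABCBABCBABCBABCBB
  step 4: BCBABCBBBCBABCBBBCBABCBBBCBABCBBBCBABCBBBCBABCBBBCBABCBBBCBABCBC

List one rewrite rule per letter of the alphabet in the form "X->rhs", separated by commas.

  step 3 ⇒ step 4: BCBABCBABCBABCBABCBABCBABCBABCBB ⇒ BC·BA·BC·BB·BC·BA·BC·BB·BC·BA·BC·BB·BC·BA·BC·BB·BC·BA·BC·BB·BC·BA·BC·BB·BC·BA·BC·BB·BC·BA·BC·BC
    A ↦ BB
    B ↦ BC
    C ↦ BA

A->BB, B->BC, C->BA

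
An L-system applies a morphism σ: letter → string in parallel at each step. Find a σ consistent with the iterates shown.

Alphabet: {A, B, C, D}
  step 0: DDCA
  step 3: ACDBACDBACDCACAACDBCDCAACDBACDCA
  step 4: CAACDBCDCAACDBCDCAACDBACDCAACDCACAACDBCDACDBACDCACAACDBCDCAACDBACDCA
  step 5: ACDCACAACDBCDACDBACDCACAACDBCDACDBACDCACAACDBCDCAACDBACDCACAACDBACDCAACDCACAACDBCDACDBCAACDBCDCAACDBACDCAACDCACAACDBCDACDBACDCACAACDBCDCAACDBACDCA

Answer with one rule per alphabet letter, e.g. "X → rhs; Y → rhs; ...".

  step 4 ⇒ step 5: CAACDBCDCAACDBCDCAACDBACDCAACDCACAACDBCDACDBACDCACAACDBCDCAACDBACDCA ⇒ ACD·CA·CA·ACD·B·CD·ACD·B·ACD·CA·CA·ACD·B·CD·ACD·B·ACD·CA·CA·ACD·B·CD·CA·ACD·B·ACD·CA·CA·ACD·B·ACD·CA·ACD·CA·CA·ACD·B·CD·ACD·B·CA·ACD·B·CD·CA·ACD·B·ACD·CA·ACD·CA·CA·ACD·B·CD·ACD·B·ACD·CA·CA·ACD·B·CD·CA·ACD·B·ACD·CA
    A ↦ CA
    B ↦ CD
    C ↦ ACD
    D ↦ B

A->CA, B->CD, C->ACD, D->B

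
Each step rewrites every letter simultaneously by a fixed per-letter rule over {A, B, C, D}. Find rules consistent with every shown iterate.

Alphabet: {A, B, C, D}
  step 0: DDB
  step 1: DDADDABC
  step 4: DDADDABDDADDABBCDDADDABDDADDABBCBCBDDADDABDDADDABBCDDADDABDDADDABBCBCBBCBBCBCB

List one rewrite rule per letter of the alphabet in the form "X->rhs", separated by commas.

A->B, B->BC, C->B, D->DDA

  step 0 ⇒ step 1: DDB ⇒ DDA·DDA·BC
    B ↦ BC
    D ↦ DDA
    A ↦ B  (constrained at step 1)
    C ↦ B  (constrained at step 1)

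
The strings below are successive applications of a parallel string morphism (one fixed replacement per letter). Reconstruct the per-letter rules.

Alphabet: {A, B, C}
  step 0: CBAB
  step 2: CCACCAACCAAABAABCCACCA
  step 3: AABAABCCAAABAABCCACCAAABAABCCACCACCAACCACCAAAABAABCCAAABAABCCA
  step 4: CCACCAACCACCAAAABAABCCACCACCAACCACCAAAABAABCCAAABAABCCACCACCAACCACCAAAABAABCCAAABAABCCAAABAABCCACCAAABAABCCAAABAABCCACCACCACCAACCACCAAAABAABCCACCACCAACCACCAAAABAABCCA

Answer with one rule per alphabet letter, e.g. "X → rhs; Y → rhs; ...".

  step 3 ⇒ step 4: AABAABCCAAABAABCCACCAAABAABCCACCACCAACCACCAAAABAABCCAAABAABCCA ⇒ CCA·CCA·A·CCA·CCA·A·AAB·AAB·CCA·CCA·CCA·A·CCA·CCA·A·AAB·AAB·CCA·AAB·AAB·CCA·CCA·CCA·A·CCA·CCA·A·AAB·AAB·CCA·AAB·AAB·CCA·AAB·AAB·CCA·CCA·AAB·AAB·CCA·AAB·AAB·CCA·CCA·CCA·CCA·A·CCA·CCA·A·AAB·AAB·CCA·CCA·CCA·A·CCA·CCA·A·AAB·AAB·CCA
    A ↦ CCA
    B ↦ A
    C ↦ AAB

A->CCA, B->A, C->AAB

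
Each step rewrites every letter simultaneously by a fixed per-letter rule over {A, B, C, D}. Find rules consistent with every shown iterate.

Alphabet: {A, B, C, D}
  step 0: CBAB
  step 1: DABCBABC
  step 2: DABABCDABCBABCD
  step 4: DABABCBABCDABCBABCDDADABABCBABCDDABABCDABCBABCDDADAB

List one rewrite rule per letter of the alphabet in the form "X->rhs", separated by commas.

A->B, B->ABC, C->D, D->DA

  step 1 ⇒ step 2: DABCBABC ⇒ DA·B·ABC·D·ABC·B·ABC·D
    A ↦ B
    B ↦ ABC
    C ↦ D
    D ↦ DA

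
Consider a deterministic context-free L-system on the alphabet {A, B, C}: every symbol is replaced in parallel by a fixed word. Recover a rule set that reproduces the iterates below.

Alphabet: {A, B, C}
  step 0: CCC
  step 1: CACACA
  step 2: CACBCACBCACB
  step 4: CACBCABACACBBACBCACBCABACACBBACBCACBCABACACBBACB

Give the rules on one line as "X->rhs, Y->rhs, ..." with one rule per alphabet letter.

  step 1 ⇒ step 2: CACACA ⇒ CA·CB·CA·CB·CA·CB
    A ↦ CB
    C ↦ CA
    B ↦ BA  (constrained at step 2)

A->CB, B->BA, C->CA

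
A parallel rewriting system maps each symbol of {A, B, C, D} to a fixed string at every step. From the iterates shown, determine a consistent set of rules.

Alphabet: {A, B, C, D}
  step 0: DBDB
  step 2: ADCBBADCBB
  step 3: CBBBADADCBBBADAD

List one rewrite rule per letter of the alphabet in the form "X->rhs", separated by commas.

  step 2 ⇒ step 3: ADCBBADCBB ⇒ CB·B·B·AD·AD·CB·B·B·AD·AD
    A ↦ CB
    B ↦ AD
    C ↦ B
    D ↦ B

A->CB, B->AD, C->B, D->B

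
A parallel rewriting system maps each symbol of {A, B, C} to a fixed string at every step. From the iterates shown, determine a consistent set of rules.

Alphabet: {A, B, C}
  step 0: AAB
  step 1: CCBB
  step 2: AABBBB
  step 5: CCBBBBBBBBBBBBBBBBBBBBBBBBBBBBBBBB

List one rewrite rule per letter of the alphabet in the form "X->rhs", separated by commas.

  step 1 ⇒ step 2: CCBB ⇒ A·A·BB·BB
    B ↦ BB
    C ↦ A
  step 0 ⇒ step 1: AAB ⇒ C·C·BB
    A ↦ C

A->C, B->BB, C->A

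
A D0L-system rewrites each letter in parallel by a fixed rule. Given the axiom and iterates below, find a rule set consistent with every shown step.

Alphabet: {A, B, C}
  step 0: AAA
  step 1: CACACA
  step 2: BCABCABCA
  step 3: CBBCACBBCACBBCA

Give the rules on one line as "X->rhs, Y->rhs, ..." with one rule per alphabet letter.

A->CA, B->CB, C->B

  step 2 ⇒ step 3: BCABCABCA ⇒ CB·B·CA·CB·B·CA·CB·B·CA
    A ↦ CA
    B ↦ CB
    C ↦ B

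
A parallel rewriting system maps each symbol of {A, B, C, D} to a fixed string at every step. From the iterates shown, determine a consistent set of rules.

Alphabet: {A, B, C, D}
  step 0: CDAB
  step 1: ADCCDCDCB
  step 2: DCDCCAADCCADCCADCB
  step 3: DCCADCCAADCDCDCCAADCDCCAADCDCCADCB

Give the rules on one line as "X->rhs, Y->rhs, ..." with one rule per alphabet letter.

A->DC, B->DCB, C->A, D->DCC

  step 2 ⇒ step 3: DCDCCAADCCADCCADCB ⇒ DCC·A·DCC·A·A·DC·DC·DCC·A·A·DC·DCC·A·A·DC·DCC·A·DCB
    A ↦ DC
    B ↦ DCB
    C ↦ A
    D ↦ DCC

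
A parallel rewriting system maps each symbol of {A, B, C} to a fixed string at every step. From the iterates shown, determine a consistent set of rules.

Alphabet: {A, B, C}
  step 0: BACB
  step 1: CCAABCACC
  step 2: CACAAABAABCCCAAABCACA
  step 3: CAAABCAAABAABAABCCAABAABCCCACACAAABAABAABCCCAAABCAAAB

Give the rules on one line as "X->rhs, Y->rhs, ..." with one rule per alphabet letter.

  step 2 ⇒ step 3: CACAAABAABCCCAAABCACA ⇒ CA·AAB·CA·AAB·AAB·AAB·CC·AAB·AAB·CC·CA·CA·CA·AAB·AAB·AAB·CC·CA·AAB·CA·AAB
    A ↦ AAB
    B ↦ CC
    C ↦ CA

A->AAB, B->CC, C->CA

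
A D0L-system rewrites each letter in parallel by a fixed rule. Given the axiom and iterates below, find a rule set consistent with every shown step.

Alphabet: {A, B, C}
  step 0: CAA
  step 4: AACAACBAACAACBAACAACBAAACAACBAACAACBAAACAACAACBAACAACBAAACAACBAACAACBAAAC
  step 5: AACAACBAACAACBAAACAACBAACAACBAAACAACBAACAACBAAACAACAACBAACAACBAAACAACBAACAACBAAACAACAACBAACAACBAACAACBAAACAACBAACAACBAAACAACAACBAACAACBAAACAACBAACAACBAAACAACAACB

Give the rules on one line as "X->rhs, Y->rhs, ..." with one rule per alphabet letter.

A->AAC, B->A, C->B

  step 4 ⇒ step 5: AACAACBAACAACBAACAACBAAACAACBAACAACBAAACAACAACBAACAACBAAACAACBAACAACBAAAC ⇒ AAC·AAC·B·AAC·AAC·B·A·AAC·AAC·B·AAC·AAC·B·A·AAC·AAC·B·AAC·AAC·B·A·AAC·AAC·AAC·B·AAC·AAC·B·A·AAC·AAC·B·AAC·AAC·B·A·AAC·AAC·AAC·B·AAC·AAC·B·AAC·AAC·B·A·AAC·AAC·B·AAC·AAC·B·A·AAC·AAC·AAC·B·AAC·AAC·B·A·AAC·AAC·B·AAC·AAC·B·A·AAC·AAC·AAC·B
    A ↦ AAC
    B ↦ A
    C ↦ B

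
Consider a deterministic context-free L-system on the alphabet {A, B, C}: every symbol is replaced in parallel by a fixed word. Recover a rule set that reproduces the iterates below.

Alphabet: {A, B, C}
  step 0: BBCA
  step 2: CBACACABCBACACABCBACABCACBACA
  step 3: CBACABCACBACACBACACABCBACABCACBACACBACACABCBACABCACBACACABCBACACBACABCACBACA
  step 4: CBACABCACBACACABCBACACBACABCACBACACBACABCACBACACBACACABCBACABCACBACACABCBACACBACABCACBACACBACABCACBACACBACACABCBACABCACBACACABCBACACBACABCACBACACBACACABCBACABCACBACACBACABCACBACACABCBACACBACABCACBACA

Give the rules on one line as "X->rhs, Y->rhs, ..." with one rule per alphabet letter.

A->CA, B->CAB, C->CBA

  step 3 ⇒ step 4: CBACABCACBACACBACACABCBACABCACBACACBACACABCBACABCACBACACABCBACACBACABCACBACA ⇒ CBA·CAB·CA·CBA·CA·CAB·CBA·CA·CBA·CAB·CA·CBA·CA·CBA·CAB·CA·CBA·CA·CBA·CA·CAB·CBA·CAB·CA·CBA·CA·CAB·CBA·CA·CBA·CAB·CA·CBA·CA·CBA·CAB·CA·CBA·CA·CBA·CA·CAB·CBA·CAB·CA·CBA·CA·CAB·CBA·CA·CBA·CAB·CA·CBA·CA·CBA·CA·CAB·CBA·CAB·CA·CBA·CA·CBA·CAB·CA·CBA·CA·CAB·CBA·CA·CBA·CAB·CA·CBA·CA
    A ↦ CA
    B ↦ CAB
    C ↦ CBA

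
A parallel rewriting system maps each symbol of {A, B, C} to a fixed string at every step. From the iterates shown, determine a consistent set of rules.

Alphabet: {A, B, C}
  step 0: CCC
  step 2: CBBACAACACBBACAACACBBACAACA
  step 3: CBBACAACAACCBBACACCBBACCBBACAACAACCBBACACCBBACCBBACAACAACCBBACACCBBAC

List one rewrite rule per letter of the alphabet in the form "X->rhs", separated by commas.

A->AC, B->ACA, C->CBB

  step 2 ⇒ step 3: CBBACAACACBBACAACACBBACAACA ⇒ CBB·ACA·ACA·AC·CBB·AC·AC·CBB·AC·CBB·ACA·ACA·AC·CBB·AC·AC·CBB·AC·CBB·ACA·ACA·AC·CBB·AC·AC·CBB·AC
    A ↦ AC
    B ↦ ACA
    C ↦ CBB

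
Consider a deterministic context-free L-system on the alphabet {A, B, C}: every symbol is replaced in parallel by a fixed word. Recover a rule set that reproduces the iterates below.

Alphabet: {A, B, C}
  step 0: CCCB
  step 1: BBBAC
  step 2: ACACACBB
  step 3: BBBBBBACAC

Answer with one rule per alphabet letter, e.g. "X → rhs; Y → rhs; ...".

A->B, B->AC, C->B

  step 2 ⇒ step 3: ACACACBB ⇒ B·B·B·B·B·B·AC·AC
    A ↦ B
    B ↦ AC
    C ↦ B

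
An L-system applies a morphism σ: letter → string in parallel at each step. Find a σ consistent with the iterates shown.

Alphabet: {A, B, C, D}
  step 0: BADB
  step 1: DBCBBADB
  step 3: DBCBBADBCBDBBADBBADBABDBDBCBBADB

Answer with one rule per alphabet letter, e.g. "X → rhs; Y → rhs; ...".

A->CB, B->DB, C->AB, D->BA

  step 0 ⇒ step 1: BADB ⇒ DB·CB·BA·DB
    A ↦ CB
    B ↦ DB
    D ↦ BA
    C ↦ AB  (constrained at step 1)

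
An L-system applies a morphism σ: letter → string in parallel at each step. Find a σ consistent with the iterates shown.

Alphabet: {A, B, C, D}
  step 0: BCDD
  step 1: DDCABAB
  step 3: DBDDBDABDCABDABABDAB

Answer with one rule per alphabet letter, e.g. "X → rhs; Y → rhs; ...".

A->DB, B->D, C->DC, D->AB

  step 0 ⇒ step 1: BCDD ⇒ D·DC·AB·AB
    B ↦ D
    C ↦ DC
    D ↦ AB
    A ↦ DB  (constrained at step 1)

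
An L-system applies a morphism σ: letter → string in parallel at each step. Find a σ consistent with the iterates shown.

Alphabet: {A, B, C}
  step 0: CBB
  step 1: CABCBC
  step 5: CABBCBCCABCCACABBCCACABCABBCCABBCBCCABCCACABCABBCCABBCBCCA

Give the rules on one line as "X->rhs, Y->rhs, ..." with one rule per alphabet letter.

A->B, B->BC, C->CA

  step 0 ⇒ step 1: CBB ⇒ CA·BC·BC
    B ↦ BC
    C ↦ CA
    A ↦ B  (constrained at step 1)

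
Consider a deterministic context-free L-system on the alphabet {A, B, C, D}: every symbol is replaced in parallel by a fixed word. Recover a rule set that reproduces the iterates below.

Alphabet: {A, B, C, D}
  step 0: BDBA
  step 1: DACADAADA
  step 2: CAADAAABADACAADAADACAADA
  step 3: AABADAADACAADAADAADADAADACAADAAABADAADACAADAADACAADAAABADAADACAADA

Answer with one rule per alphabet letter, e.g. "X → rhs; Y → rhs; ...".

A->ADA, B->DA, C->AAB, D->CA

  step 2 ⇒ step 3: CAADAAABADACAADAADACAADA ⇒ AAB·ADA·ADA·CA·ADA·ADA·ADA·DA·ADA·CA·ADA·AAB·ADA·ADA·CA·ADA·ADA·CA·ADA·AAB·ADA·ADA·CA·ADA
    A ↦ ADA
    B ↦ DA
    C ↦ AAB
    D ↦ CA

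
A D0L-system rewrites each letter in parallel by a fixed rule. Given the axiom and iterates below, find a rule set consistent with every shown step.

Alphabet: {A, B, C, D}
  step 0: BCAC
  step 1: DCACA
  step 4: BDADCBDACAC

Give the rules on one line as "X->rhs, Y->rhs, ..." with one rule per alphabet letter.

A->C, B->DC, C->A, D->BD

  step 0 ⇒ step 1: BCAC ⇒ DC·A·C·A
    A ↦ C
    B ↦ DC
    C ↦ A
    D ↦ BD  (constrained at step 1)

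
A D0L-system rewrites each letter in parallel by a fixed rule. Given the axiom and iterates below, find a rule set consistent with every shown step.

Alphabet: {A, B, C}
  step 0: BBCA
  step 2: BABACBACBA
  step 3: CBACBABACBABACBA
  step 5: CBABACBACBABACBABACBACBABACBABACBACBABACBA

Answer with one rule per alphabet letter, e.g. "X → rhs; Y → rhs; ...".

A->BA, B->C, C->BA

  step 2 ⇒ step 3: BABACBACBA ⇒ C·BA·C·BA·BA·C·BA·BA·C·BA
    A ↦ BA
    B ↦ C
    C ↦ BA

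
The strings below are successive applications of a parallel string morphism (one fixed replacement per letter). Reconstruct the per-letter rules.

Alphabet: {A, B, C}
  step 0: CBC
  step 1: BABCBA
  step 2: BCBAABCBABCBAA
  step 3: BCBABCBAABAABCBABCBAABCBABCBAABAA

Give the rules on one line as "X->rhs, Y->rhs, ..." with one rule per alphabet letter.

  step 2 ⇒ step 3: BCBAABCBABCBAA ⇒ BC·BA·BC·BAA·BAA·BC·BA·BC·BAA·BC·BA·BC·BAA·BAA
    A ↦ BAA
    B ↦ BC
    C ↦ BA

A->BAA, B->BC, C->BA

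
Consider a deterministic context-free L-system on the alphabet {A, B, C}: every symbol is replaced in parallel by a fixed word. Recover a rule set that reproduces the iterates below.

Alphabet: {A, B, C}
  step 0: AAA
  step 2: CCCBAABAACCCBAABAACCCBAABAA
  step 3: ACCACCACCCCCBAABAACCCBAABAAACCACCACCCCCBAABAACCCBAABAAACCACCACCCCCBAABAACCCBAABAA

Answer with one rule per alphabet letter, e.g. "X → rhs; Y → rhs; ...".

A->BAA, B->CCC, C->ACC

  step 2 ⇒ step 3: CCCBAABAACCCBAABAACCCBAABAA ⇒ ACC·ACC·ACC·CCC·BAA·BAA·CCC·BAA·BAA·ACC·ACC·ACC·CCC·BAA·BAA·CCC·BAA·BAA·ACC·ACC·ACC·CCC·BAA·BAA·CCC·BAA·BAA
    A ↦ BAA
    B ↦ CCC
    C ↦ ACC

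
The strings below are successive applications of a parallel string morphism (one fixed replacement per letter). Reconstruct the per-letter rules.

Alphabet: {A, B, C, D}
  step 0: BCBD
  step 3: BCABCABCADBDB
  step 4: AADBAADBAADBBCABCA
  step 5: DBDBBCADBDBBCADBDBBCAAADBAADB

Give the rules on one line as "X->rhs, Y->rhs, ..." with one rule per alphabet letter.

  step 4 ⇒ step 5: AADBAADBAADBBCABCA ⇒ DB·DB·BC·A·DB·DB·BC·A·DB·DB·BC·A·A·A·DB·A·A·DB
    A ↦ DB
    B ↦ A
    C ↦ A
    D ↦ BC

A->DB, B->A, C->A, D->BC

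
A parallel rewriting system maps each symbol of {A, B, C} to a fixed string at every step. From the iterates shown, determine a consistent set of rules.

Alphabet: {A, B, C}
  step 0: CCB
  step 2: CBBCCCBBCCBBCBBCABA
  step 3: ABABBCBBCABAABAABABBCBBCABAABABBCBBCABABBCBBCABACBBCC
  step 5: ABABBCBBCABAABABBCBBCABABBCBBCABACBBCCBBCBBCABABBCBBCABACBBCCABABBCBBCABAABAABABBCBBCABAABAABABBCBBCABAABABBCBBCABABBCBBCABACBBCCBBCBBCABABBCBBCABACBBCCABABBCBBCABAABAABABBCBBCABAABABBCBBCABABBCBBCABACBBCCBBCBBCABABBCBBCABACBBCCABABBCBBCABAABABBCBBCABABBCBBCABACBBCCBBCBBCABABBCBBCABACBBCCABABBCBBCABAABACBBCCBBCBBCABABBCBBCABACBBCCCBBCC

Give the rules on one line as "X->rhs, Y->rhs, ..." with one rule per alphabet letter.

A->C, B->BBC, C->ABA

  step 2 ⇒ step 3: CBBCCCBBCCBBCBBCABA ⇒ ABA·BBC·BBC·ABA·ABA·ABA·BBC·BBC·ABA·ABA·BBC·BBC·ABA·BBC·BBC·ABA·C·BBC·C
    A ↦ C
    B ↦ BBC
    C ↦ ABA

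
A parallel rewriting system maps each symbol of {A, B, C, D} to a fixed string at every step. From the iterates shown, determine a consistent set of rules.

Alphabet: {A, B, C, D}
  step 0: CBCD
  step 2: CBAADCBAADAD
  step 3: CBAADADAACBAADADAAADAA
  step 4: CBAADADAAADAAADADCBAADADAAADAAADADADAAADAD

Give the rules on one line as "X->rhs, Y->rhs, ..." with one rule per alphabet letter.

A->AD, B->A, C->CB, D->AA

  step 3 ⇒ step 4: CBAADADAACBAADADAAADAA ⇒ CB·A·AD·AD·AA·AD·AA·AD·AD·CB·A·AD·AD·AA·AD·AA·AD·AD·AD·AA·AD·AD
    A ↦ AD
    B ↦ A
    C ↦ CB
    D ↦ AA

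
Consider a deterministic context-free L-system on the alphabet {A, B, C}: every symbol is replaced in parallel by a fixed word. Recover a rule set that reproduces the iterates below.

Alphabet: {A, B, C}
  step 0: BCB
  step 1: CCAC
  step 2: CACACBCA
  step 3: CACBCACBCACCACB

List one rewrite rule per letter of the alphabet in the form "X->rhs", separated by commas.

  step 2 ⇒ step 3: CACACBCA ⇒ CA·CB·CA·CB·CA·C·CA·CB
    A ↦ CB
    B ↦ C
    C ↦ CA

A->CB, B->C, C->CA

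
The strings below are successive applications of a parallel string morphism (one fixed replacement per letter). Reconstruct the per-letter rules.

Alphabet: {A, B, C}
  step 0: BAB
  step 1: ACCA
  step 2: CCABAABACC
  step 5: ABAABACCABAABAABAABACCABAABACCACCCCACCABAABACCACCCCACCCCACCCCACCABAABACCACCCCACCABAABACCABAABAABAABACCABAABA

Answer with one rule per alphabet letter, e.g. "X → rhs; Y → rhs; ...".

  step 1 ⇒ step 2: ACCA ⇒ CC·ABA·ABA·CC
    A ↦ CC
    C ↦ ABA
  step 0 ⇒ step 1: BAB ⇒ A·CC·A
    B ↦ A

A->CC, B->A, C->ABA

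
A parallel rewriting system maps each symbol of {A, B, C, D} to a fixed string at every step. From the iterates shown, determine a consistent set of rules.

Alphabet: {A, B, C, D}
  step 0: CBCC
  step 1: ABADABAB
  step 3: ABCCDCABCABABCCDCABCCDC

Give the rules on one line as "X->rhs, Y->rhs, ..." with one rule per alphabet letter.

  step 0 ⇒ step 1: CBCC ⇒ AB·AD·AB·AB
    B ↦ AD
    C ↦ AB
    A ↦ CD  (constrained at step 1)
    D ↦ C  (constrained at step 1)

A->CD, B->AD, C->AB, D->C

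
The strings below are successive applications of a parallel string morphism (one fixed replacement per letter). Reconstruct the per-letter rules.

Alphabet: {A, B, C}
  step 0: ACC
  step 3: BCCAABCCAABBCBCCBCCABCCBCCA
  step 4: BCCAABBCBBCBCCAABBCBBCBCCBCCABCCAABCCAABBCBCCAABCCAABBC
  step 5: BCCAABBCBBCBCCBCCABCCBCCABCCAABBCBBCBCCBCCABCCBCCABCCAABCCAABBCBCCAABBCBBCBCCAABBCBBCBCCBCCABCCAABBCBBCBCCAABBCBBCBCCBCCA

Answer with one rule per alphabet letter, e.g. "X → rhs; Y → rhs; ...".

  step 4 ⇒ step 5: BCCAABBCBBCBCCAABBCBBCBCCBCCABCCAABCCAABBCBCCAABCCAABBC ⇒ BCC·A·A·BBC·BBC·BCC·BCC·A·BCC·BCC·A·BCC·A·A·BBC·BBC·BCC·BCC·A·BCC·BCC·A·BCC·A·A·BCC·A·A·BBC·BCC·A·A·BBC·BBC·BCC·A·A·BBC·BBC·BCC·BCC·A·BCC·A·A·BBC·BBC·BCC·A·A·BBC·BBC·BCC·BCC·A
    A ↦ BBC
    B ↦ BCC
    C ↦ A

A->BBC, B->BCC, C->A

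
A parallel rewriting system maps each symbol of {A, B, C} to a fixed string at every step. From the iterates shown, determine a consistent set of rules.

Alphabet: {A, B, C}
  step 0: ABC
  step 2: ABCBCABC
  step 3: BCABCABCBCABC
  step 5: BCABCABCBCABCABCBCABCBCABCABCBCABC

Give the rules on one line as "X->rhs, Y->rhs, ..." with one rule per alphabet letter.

  step 2 ⇒ step 3: ABCBCABC ⇒ BC·A·BC·A·BC·BC·A·BC
    A ↦ BC
    B ↦ A
    C ↦ BC

A->BC, B->A, C->BC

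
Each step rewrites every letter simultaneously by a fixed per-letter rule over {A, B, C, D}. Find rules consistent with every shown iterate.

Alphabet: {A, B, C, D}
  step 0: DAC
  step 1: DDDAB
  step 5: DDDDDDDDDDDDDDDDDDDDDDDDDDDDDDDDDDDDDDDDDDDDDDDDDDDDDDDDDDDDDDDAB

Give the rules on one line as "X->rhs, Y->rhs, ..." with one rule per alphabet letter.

  step 0 ⇒ step 1: DAC ⇒ DD·DA·B
    A ↦ DA
    C ↦ B
    D ↦ DD
    B ↦ C  (constrained at step 1)

A->DA, B->C, C->B, D->DD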